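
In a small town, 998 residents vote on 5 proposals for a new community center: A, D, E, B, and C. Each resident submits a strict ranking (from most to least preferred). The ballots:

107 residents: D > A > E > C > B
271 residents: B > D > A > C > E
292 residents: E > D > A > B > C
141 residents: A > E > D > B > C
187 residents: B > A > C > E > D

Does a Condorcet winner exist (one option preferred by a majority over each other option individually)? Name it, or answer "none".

none

Checking pairwise contests:
D beats A 670–328.
E beats D 620–378.
A beats E 706–292.
A beats B 540–458.
A beats C 998–0.
Every option loses at least one head-to-head, so there is no Condorcet winner.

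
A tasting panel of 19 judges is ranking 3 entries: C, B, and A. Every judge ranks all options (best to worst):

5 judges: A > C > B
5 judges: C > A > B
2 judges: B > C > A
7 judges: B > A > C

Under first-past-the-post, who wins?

B

First-place votes: C 5, B 9, A 5.
B has the most first-place votes.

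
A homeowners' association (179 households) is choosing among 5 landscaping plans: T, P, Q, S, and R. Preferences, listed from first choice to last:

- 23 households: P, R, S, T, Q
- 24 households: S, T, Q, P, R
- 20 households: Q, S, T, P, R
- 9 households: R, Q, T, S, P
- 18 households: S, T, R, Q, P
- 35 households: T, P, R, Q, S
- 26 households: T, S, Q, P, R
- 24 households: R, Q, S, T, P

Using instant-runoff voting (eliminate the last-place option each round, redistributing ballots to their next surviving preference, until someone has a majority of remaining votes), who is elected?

Round 1: T 61, P 23, Q 20, S 42, R 33. Eliminate Q.
Round 2: T 61, P 23, S 62, R 33. Eliminate P.
Round 3: T 61, S 62, R 56. Eliminate R.
Round 4: T 70, S 109. S has a majority.

S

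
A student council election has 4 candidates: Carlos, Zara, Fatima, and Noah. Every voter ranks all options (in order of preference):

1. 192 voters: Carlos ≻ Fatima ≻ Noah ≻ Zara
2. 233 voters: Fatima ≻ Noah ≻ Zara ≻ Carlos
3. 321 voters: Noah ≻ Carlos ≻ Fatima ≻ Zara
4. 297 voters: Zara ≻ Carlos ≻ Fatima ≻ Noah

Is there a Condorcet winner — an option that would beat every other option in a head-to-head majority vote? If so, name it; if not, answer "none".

none

Checking pairwise contests:
Zara beats Carlos 530–513.
Fatima beats Zara 746–297.
Carlos beats Fatima 810–233.
Fatima beats Noah 722–321.
Every option loses at least one head-to-head, so there is no Condorcet winner.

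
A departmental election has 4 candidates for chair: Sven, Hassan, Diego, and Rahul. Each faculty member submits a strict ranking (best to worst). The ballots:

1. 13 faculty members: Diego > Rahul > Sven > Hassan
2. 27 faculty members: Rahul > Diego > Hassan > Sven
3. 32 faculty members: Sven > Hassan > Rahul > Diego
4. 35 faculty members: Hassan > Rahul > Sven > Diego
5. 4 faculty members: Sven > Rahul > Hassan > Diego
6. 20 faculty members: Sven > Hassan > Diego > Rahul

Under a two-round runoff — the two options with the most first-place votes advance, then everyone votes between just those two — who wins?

Sven

Round 1 first-place votes: Sven 56, Hassan 35, Diego 13, Rahul 27.
Sven and Hassan advance.
Runoff: Sven is preferred to Hassan by 69 voters; Hassan by 62.
Sven wins the runoff.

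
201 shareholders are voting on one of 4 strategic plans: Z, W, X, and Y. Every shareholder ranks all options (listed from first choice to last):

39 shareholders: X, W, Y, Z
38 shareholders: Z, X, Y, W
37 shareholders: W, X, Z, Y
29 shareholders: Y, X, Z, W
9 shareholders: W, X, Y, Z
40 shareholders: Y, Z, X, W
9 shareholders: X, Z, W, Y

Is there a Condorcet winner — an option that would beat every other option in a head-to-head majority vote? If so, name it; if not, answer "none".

X

X vs Z: 123–78 for X.
X vs W: 155–46 for X.
X vs Y: 132–69 for X.
X beats every other option head-to-head.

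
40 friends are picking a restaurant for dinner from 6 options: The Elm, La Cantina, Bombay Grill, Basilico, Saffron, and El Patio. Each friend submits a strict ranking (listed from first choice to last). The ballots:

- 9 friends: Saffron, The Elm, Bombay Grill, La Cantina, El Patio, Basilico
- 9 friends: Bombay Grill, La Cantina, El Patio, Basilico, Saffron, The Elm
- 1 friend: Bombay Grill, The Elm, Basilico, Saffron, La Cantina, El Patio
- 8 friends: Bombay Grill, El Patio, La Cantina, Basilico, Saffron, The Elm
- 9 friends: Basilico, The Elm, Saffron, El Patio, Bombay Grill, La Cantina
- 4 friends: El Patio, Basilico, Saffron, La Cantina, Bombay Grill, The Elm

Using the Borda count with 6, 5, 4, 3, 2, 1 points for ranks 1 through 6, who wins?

The Elm: 9·5 + 9·1 + 1·5 + 8·1 + 9·5 + 4·1 = 116
La Cantina: 9·3 + 9·5 + 1·2 + 8·4 + 9·1 + 4·3 = 127
Bombay Grill: 9·4 + 9·6 + 1·6 + 8·6 + 9·2 + 4·2 = 170
Basilico: 9·1 + 9·3 + 1·4 + 8·3 + 9·6 + 4·5 = 138
Saffron: 9·6 + 9·2 + 1·3 + 8·2 + 9·4 + 4·4 = 143
El Patio: 9·2 + 9·4 + 1·1 + 8·5 + 9·3 + 4·6 = 146
Bombay Grill has the highest Borda score (170).

Bombay Grill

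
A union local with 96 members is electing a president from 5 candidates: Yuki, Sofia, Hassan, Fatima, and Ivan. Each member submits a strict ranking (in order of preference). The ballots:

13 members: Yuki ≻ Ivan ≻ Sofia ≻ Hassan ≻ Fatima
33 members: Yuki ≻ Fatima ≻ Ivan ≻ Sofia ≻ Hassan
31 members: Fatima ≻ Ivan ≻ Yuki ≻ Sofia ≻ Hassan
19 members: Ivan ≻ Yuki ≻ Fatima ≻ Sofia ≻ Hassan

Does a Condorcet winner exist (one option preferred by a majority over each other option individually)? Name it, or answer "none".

Checking pairwise contests:
Ivan beats Yuki 50–46.
Yuki beats Sofia 96–0.
Yuki beats Hassan 96–0.
Yuki beats Fatima 65–31.
Fatima beats Ivan 64–32.
Every option loses at least one head-to-head, so there is no Condorcet winner.

none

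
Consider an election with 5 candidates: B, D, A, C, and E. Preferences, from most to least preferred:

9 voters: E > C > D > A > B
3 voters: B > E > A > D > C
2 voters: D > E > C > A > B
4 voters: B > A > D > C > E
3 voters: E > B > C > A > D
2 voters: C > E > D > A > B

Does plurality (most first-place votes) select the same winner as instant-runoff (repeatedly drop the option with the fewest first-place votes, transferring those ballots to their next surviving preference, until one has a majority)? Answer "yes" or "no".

Plurality — first-place votes: B 7, D 2, A 0, C 2, E 12. Winner: E.
Instant-runoff — R1 B 7, D 2, A 0, C 2, E 12 (E winner). Winner: E.
The two methods agree.

yes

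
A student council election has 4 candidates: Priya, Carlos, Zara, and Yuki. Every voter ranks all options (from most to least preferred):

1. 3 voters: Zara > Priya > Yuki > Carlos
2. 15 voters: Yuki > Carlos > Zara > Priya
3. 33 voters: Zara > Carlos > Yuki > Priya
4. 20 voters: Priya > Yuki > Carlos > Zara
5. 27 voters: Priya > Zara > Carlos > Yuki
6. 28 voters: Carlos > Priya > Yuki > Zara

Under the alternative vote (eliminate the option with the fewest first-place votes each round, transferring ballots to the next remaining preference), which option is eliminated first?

Yuki

Round 1: Priya 47, Carlos 28, Zara 36, Yuki 15. Eliminate Yuki.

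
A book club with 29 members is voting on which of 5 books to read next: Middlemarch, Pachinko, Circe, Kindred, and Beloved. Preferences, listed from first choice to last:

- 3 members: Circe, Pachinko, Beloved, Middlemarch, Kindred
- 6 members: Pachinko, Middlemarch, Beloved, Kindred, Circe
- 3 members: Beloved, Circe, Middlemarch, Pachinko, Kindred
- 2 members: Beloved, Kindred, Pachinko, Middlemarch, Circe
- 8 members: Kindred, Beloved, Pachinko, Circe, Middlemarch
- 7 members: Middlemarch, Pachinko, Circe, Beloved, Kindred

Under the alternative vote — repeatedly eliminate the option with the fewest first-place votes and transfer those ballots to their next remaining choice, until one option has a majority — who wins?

Middlemarch

Round 1: Middlemarch 7, Pachinko 6, Circe 3, Kindred 8, Beloved 5. Eliminate Circe.
Round 2: Middlemarch 7, Pachinko 9, Kindred 8, Beloved 5. Eliminate Beloved.
Round 3: Middlemarch 10, Pachinko 9, Kindred 10. Eliminate Pachinko.
Round 4: Middlemarch 19, Kindred 10. Middlemarch has a majority.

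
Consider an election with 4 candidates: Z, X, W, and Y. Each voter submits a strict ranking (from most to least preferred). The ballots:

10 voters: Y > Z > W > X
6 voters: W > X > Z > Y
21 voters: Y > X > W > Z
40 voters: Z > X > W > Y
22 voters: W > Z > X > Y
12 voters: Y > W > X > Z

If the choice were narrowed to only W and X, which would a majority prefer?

X

Voters preferring W to X: 50; preferring X to W: 61.
X wins the head-to-head.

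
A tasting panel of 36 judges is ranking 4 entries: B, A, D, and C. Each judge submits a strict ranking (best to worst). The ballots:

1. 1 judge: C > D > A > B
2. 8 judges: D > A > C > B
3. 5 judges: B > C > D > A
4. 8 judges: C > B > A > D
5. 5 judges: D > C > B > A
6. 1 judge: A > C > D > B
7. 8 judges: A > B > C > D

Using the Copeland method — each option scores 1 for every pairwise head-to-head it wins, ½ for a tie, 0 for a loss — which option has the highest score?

C

B: beats D; ties A; loses to C → score 1.5.
A: ties B; loses to D and C → score 0.5.
D: beats A; loses to B and C → score 1.
C: beats B, A, and D → score 3.
C has the best pairwise record.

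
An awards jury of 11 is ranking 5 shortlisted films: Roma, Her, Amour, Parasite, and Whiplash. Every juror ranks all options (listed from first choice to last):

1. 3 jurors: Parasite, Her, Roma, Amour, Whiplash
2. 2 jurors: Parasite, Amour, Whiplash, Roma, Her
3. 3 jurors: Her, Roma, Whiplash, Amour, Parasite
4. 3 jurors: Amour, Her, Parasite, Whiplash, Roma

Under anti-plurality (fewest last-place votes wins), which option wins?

Last-place votes: Roma 3, Her 2, Amour 0, Parasite 3, Whiplash 3.
Amour is ranked last by the fewest voters, so Amour wins.

Amour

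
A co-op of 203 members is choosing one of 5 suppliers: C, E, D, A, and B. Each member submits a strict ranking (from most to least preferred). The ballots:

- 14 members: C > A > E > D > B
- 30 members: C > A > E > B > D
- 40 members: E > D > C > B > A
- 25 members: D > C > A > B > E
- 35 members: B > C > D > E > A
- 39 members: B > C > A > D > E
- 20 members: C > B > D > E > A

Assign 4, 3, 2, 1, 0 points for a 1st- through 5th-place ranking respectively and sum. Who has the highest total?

C: 14·4 + 30·4 + 40·2 + 25·3 + 35·3 + 39·3 + 20·4 = 633
E: 14·2 + 30·2 + 40·4 + 25·0 + 35·1 + 39·0 + 20·1 = 303
D: 14·1 + 30·0 + 40·3 + 25·4 + 35·2 + 39·1 + 20·2 = 383
A: 14·3 + 30·3 + 40·0 + 25·2 + 35·0 + 39·2 + 20·0 = 260
B: 14·0 + 30·1 + 40·1 + 25·1 + 35·4 + 39·4 + 20·3 = 451
C has the highest Borda score (633).

C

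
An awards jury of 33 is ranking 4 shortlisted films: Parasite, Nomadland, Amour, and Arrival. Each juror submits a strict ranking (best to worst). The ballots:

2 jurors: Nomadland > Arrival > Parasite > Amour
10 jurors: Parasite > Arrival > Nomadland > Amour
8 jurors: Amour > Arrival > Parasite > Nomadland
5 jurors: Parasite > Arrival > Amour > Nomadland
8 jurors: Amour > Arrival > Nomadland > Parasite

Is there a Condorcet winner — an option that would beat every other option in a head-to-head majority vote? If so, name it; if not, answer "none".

Arrival

Arrival vs Parasite: 18–15 for Arrival.
Arrival vs Nomadland: 31–2 for Arrival.
Arrival vs Amour: 17–16 for Arrival.
Arrival beats every other option head-to-head.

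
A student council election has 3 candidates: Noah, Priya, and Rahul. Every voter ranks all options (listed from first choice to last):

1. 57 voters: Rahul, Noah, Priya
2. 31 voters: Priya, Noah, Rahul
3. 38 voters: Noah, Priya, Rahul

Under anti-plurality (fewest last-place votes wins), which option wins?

Last-place votes: Noah 0, Priya 57, Rahul 69.
Noah is ranked last by the fewest voters, so Noah wins.

Noah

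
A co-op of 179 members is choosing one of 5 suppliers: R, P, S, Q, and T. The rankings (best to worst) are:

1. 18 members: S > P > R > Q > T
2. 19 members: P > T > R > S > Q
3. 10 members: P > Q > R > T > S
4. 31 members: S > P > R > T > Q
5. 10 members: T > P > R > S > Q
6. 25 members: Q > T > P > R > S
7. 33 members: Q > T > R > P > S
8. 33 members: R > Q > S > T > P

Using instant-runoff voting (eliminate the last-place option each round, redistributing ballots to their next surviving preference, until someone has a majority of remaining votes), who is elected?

Round 1: R 33, P 29, S 49, Q 58, T 10. Eliminate T.
Round 2: R 33, P 39, S 49, Q 58. Eliminate R.
Round 3: P 39, S 49, Q 91. Q has a majority.

Q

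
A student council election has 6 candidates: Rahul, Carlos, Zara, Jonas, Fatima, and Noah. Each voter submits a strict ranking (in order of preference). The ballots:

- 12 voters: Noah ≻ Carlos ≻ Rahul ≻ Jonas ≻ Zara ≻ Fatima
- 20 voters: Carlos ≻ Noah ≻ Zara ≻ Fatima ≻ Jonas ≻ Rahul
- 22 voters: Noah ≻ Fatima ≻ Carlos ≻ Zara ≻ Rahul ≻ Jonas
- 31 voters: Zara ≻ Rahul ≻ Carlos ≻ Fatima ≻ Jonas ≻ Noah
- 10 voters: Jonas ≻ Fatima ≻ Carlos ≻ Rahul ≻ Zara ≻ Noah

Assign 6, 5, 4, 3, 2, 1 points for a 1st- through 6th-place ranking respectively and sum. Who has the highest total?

Rahul: 12·4 + 20·1 + 22·2 + 31·5 + 10·3 = 297
Carlos: 12·5 + 20·6 + 22·4 + 31·4 + 10·4 = 432
Zara: 12·2 + 20·4 + 22·3 + 31·6 + 10·2 = 376
Jonas: 12·3 + 20·2 + 22·1 + 31·2 + 10·6 = 220
Fatima: 12·1 + 20·3 + 22·5 + 31·3 + 10·5 = 325
Noah: 12·6 + 20·5 + 22·6 + 31·1 + 10·1 = 345
Carlos has the highest Borda score (432).

Carlos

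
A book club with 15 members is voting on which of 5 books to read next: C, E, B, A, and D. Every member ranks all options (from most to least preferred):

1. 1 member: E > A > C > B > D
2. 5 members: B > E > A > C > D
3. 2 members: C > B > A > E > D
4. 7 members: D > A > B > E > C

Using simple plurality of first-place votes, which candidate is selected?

D

First-place votes: C 2, E 1, B 5, A 0, D 7.
D has the most first-place votes.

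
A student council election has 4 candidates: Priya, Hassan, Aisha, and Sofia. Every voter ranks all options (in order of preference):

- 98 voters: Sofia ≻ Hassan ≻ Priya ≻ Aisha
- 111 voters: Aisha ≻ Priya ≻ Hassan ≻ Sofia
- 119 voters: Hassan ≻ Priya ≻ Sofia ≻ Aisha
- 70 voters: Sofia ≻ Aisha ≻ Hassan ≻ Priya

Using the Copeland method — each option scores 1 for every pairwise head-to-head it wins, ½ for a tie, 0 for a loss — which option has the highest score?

Hassan

Priya: beats Aisha and Sofia; loses to Hassan → score 2.
Hassan: beats Priya, Aisha, and Sofia → score 3.
Aisha: loses to Priya, Hassan, and Sofia → score 0.
Sofia: beats Aisha; loses to Priya and Hassan → score 1.
Hassan has the best pairwise record.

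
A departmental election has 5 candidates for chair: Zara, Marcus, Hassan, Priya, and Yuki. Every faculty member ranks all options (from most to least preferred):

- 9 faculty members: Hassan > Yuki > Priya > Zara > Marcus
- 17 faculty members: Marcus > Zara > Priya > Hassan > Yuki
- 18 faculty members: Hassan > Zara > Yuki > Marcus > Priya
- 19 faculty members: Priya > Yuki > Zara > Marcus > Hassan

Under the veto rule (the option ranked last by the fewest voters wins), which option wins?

Zara

Last-place votes: Zara 0, Marcus 9, Hassan 19, Priya 18, Yuki 17.
Zara is ranked last by the fewest voters, so Zara wins.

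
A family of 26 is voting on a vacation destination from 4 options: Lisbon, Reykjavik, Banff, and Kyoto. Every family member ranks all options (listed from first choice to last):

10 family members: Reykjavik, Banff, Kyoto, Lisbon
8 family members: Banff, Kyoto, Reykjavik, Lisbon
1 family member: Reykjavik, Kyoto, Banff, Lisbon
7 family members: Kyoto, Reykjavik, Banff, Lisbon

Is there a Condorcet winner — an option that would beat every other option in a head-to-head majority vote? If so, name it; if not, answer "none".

Checking pairwise contests:
Reykjavik beats Lisbon 26–0.
Kyoto beats Reykjavik 15–11.
Reykjavik beats Banff 18–8.
Banff beats Kyoto 18–8.
Every option loses at least one head-to-head, so there is no Condorcet winner.

none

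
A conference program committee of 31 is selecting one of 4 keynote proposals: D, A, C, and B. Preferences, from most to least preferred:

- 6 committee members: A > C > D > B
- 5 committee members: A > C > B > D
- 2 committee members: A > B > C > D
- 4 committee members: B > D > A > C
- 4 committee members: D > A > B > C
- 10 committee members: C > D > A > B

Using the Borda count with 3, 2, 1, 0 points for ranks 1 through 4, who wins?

A

D: 6·1 + 5·0 + 2·0 + 4·2 + 4·3 + 10·2 = 46
A: 6·3 + 5·3 + 2·3 + 4·1 + 4·2 + 10·1 = 61
C: 6·2 + 5·2 + 2·1 + 4·0 + 4·0 + 10·3 = 54
B: 6·0 + 5·1 + 2·2 + 4·3 + 4·1 + 10·0 = 25
A has the highest Borda score (61).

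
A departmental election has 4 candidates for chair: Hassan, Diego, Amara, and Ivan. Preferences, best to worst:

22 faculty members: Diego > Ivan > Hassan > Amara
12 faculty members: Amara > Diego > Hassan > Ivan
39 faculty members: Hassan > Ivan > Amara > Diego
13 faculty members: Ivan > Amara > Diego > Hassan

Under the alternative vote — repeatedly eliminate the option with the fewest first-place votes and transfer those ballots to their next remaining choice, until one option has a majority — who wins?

Diego

Round 1: Hassan 39, Diego 22, Amara 12, Ivan 13. Eliminate Amara.
Round 2: Hassan 39, Diego 34, Ivan 13. Eliminate Ivan.
Round 3: Hassan 39, Diego 47. Diego has a majority.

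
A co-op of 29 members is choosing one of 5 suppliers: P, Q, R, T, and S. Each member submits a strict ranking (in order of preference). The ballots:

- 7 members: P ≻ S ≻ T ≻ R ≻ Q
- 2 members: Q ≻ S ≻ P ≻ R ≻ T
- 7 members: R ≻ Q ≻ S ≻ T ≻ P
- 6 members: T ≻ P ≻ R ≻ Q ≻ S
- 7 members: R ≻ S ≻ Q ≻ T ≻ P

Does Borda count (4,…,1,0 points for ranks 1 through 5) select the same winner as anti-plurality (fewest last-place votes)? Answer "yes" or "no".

yes

Borda — scores: P 50, Q 49, R 77, T 52, S 62. Winner: R.
Anti-plurality — last-place votes: P 14, Q 7, R 0, T 2, S 6. Winner: R.
The two methods agree.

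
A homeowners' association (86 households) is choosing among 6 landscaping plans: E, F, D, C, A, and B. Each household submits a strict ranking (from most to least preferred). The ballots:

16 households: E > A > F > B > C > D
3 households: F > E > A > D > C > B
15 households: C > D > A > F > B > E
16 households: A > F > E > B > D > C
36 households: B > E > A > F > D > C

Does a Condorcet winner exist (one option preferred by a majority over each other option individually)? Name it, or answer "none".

none

Checking pairwise contests:
B beats E 51–35.
E beats F 52–34.
E beats D 71–15.
E beats C 71–15.
E beats A 55–31.
F beats B 50–36.
Every option loses at least one head-to-head, so there is no Condorcet winner.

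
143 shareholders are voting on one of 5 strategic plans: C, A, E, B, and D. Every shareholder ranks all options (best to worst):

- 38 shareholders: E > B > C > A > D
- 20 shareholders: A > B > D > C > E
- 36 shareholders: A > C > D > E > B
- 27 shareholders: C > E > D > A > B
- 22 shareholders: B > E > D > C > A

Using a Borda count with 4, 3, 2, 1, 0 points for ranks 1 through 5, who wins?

E

C: 38·2 + 20·1 + 36·3 + 27·4 + 22·1 = 334
A: 38·1 + 20·4 + 36·4 + 27·1 + 22·0 = 289
E: 38·4 + 20·0 + 36·1 + 27·3 + 22·3 = 335
B: 38·3 + 20·3 + 36·0 + 27·0 + 22·4 = 262
D: 38·0 + 20·2 + 36·2 + 27·2 + 22·2 = 210
E has the highest Borda score (335).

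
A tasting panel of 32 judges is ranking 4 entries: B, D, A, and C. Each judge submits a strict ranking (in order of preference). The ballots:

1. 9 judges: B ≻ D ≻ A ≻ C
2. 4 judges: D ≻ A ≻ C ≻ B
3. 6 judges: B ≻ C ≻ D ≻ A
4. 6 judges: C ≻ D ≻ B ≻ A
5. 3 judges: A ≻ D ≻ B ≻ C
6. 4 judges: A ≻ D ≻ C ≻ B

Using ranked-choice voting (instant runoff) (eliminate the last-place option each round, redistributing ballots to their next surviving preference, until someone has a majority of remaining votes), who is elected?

Round 1: B 15, D 4, A 7, C 6. Eliminate D.
Round 2: B 15, A 11, C 6. Eliminate C.
Round 3: B 21, A 11. B has a majority.

B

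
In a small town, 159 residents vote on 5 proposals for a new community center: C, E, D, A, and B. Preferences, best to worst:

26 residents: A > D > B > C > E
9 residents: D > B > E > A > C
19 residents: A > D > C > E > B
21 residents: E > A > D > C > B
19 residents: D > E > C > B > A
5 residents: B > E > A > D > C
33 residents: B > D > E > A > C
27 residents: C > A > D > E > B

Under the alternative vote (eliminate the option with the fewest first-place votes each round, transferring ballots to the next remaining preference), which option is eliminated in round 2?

C

Round 1: C 27, E 21, D 28, A 45, B 38. Eliminate E.
Round 2: C 27, D 28, A 66, B 38. Eliminate C.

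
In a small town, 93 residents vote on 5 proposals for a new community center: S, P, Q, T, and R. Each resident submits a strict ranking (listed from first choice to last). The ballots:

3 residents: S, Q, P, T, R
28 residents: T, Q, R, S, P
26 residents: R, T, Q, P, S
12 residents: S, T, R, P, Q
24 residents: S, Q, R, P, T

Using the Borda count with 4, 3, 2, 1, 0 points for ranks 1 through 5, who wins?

R

S: 3·4 + 28·1 + 26·0 + 12·4 + 24·4 = 184
P: 3·2 + 28·0 + 26·1 + 12·1 + 24·1 = 68
Q: 3·3 + 28·3 + 26·2 + 12·0 + 24·3 = 217
T: 3·1 + 28·4 + 26·3 + 12·3 + 24·0 = 229
R: 3·0 + 28·2 + 26·4 + 12·2 + 24·2 = 232
R has the highest Borda score (232).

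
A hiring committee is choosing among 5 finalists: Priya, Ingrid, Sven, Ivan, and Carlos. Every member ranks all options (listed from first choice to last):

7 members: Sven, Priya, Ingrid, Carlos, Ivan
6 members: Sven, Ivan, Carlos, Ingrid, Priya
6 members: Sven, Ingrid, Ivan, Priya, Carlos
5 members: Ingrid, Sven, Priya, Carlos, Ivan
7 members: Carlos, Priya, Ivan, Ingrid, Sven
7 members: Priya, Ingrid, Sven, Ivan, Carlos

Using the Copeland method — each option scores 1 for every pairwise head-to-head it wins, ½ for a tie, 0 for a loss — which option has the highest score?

Priya: beats Ingrid, Ivan, and Carlos; loses to Sven → score 3.
Ingrid: beats Ivan and Carlos; ties Sven; loses to Priya → score 2.5.
Sven: beats Priya, Ivan, and Carlos; ties Ingrid → score 3.5.
Ivan: ties Carlos; loses to Priya, Ingrid, and Sven → score 0.5.
Carlos: ties Ivan; loses to Priya, Ingrid, and Sven → score 0.5.
Sven has the best pairwise record.

Sven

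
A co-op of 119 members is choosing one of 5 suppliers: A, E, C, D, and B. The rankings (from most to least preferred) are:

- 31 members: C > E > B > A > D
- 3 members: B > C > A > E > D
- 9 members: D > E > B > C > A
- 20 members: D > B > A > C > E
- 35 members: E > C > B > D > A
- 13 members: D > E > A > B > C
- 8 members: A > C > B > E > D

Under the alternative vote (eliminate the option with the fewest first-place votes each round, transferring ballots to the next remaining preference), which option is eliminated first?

Round 1: A 8, E 35, C 31, D 42, B 3. Eliminate B.

B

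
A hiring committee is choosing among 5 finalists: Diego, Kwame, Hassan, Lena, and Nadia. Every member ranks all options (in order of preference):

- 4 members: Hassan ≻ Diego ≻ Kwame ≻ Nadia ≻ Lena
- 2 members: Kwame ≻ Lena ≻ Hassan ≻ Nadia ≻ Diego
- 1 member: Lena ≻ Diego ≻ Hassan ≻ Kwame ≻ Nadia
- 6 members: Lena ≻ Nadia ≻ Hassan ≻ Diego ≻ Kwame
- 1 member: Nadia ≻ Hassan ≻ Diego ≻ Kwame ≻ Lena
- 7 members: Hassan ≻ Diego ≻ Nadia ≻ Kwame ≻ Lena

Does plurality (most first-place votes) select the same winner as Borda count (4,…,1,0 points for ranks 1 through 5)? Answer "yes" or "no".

yes

Plurality — first-place votes: Diego 0, Kwame 2, Hassan 11, Lena 7, Nadia 1. Winner: Hassan.
Borda — scores: Diego 44, Kwame 25, Hassan 65, Lena 34, Nadia 42. Winner: Hassan.
The two methods agree.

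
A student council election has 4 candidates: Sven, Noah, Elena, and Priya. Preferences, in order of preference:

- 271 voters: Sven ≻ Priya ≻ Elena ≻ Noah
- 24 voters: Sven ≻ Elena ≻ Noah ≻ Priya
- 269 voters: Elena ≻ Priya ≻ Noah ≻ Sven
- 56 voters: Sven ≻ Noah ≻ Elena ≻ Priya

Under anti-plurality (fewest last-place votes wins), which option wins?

Elena

Last-place votes: Sven 269, Noah 271, Elena 0, Priya 80.
Elena is ranked last by the fewest voters, so Elena wins.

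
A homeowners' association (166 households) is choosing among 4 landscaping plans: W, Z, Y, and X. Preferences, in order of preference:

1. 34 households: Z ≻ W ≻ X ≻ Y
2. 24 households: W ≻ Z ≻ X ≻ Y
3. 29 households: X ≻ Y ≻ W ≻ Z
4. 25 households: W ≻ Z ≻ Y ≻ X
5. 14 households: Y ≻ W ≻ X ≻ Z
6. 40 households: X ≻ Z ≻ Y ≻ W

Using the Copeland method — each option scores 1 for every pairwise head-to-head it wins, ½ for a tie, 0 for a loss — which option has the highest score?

W: beats Z and X; ties Y → score 2.5.
Z: beats Y; ties X; loses to W → score 1.5.
Y: ties W; loses to Z and X → score 0.5.
X: beats Y; ties Z; loses to W → score 1.5.
W has the best pairwise record.

W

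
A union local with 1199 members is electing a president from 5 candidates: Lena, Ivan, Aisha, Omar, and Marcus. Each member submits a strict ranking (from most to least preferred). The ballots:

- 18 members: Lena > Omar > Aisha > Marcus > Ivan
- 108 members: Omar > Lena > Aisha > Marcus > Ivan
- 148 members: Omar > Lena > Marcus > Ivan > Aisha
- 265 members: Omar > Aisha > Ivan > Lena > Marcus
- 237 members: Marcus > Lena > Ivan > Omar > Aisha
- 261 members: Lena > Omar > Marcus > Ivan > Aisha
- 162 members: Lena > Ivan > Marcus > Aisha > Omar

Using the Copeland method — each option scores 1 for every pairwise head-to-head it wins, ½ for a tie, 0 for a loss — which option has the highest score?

Lena

Lena: beats Ivan, Aisha, Omar, and Marcus → score 4.
Ivan: beats Aisha; loses to Lena, Omar, and Marcus → score 1.
Aisha: loses to Lena, Ivan, Omar, and Marcus → score 0.
Omar: beats Ivan, Aisha, and Marcus; loses to Lena → score 3.
Marcus: beats Ivan and Aisha; loses to Lena and Omar → score 2.
Lena has the best pairwise record.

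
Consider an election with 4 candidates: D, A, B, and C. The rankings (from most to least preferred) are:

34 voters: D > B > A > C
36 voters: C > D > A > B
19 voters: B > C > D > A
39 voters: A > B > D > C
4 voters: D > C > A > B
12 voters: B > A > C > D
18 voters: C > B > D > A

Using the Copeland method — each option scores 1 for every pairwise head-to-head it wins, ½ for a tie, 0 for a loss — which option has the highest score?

B

D: beats A; loses to B and C → score 1.
A: beats C; loses to D and B → score 1.
B: beats D, A, and C → score 3.
C: beats D; loses to A and B → score 1.
B has the best pairwise record.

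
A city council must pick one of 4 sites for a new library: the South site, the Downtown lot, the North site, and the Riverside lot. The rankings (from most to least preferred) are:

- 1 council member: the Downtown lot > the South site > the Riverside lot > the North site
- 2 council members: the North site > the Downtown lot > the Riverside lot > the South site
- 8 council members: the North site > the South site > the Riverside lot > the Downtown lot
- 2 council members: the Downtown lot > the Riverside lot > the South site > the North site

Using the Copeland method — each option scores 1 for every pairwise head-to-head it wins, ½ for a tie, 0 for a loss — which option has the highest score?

the North site

the South site: beats the Downtown lot and the Riverside lot; loses to the North site → score 2.
the Downtown lot: loses to the South site, the North site, and the Riverside lot → score 0.
the North site: beats the South site, the Downtown lot, and the Riverside lot → score 3.
the Riverside lot: beats the Downtown lot; loses to the South site and the North site → score 1.
the North site has the best pairwise record.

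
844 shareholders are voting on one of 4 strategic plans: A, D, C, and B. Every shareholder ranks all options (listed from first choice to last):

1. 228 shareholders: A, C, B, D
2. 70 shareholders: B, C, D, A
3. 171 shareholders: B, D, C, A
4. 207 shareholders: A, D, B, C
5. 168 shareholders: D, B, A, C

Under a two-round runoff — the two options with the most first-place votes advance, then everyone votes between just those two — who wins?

Round 1 first-place votes: A 435, D 168, C 0, B 241.
A and B advance.
Runoff: A is preferred to B by 435 voters; B by 409.
A wins the runoff.

A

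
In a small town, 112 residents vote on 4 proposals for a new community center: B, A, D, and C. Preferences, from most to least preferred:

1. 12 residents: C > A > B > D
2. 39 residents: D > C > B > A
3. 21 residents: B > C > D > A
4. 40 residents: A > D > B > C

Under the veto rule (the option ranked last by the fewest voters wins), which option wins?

B

Last-place votes: B 0, A 60, D 12, C 40.
B is ranked last by the fewest voters, so B wins.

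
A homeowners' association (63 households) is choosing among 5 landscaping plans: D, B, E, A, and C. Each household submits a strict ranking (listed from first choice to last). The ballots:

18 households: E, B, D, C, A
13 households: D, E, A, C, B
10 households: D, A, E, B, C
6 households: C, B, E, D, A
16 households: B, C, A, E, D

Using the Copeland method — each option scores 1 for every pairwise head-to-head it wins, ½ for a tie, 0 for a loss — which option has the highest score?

D: beats A and C; loses to B and E → score 2.
B: beats D, A, and C; loses to E → score 3.
E: beats D, B, A, and C → score 4.
A: loses to D, B, E, and C → score 0.
C: beats A; loses to D, B, and E → score 1.
E has the best pairwise record.

E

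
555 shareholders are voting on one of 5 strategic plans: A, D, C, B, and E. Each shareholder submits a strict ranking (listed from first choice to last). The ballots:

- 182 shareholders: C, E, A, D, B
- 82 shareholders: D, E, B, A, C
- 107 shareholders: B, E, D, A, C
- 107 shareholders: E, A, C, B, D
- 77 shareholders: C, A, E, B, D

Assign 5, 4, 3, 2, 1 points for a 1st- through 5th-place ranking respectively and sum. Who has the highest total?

A: 182·3 + 82·2 + 107·2 + 107·4 + 77·4 = 1660
D: 182·2 + 82·5 + 107·3 + 107·1 + 77·1 = 1279
C: 182·5 + 82·1 + 107·1 + 107·3 + 77·5 = 1805
B: 182·1 + 82·3 + 107·5 + 107·2 + 77·2 = 1331
E: 182·4 + 82·4 + 107·4 + 107·5 + 77·3 = 2250
E has the highest Borda score (2250).

E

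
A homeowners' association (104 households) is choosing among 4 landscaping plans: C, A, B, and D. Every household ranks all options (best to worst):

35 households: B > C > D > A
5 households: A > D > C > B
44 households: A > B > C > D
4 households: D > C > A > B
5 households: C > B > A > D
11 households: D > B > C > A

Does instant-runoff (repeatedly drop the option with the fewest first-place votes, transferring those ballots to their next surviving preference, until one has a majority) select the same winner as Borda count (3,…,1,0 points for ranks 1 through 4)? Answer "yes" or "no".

Instant-runoff — R1 C 5, A 49, B 35, D 15 (C out); R2 A 49, B 40, D 15 (D out); R3 A 53, B 51 (A winner). Winner: A.
Borda — scores: C 153, A 156, B 225, D 90. Winner: B.
The two methods disagree.

no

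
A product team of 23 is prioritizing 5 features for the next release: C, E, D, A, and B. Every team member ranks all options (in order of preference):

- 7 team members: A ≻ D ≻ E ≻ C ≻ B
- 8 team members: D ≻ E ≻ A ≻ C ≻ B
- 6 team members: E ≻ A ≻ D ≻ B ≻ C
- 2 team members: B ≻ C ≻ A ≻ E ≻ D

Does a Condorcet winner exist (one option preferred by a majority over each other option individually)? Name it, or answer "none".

Checking pairwise contests:
E beats C 21–2.
D beats E 15–8.
A beats D 15–8.
E beats A 14–9.
C beats B 15–8.
Every option loses at least one head-to-head, so there is no Condorcet winner.

none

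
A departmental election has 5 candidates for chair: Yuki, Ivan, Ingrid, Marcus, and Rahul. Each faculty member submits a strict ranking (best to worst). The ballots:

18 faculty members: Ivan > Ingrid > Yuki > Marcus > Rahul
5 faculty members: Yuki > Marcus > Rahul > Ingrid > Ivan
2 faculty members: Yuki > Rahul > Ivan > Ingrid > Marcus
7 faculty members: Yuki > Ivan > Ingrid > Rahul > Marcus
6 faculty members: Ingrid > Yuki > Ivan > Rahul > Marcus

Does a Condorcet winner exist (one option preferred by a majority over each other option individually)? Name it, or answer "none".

none

Checking pairwise contests:
Ingrid beats Yuki 24–14.
Yuki beats Ivan 20–18.
Ivan beats Ingrid 27–11.
Yuki beats Marcus 38–0.
Yuki beats Rahul 38–0.
Every option loses at least one head-to-head, so there is no Condorcet winner.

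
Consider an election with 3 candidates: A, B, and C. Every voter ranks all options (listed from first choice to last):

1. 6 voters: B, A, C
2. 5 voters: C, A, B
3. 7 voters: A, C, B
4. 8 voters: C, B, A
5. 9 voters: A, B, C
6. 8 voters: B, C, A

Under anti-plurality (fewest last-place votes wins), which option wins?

Last-place votes: A 16, B 12, C 15.
B is ranked last by the fewest voters, so B wins.

B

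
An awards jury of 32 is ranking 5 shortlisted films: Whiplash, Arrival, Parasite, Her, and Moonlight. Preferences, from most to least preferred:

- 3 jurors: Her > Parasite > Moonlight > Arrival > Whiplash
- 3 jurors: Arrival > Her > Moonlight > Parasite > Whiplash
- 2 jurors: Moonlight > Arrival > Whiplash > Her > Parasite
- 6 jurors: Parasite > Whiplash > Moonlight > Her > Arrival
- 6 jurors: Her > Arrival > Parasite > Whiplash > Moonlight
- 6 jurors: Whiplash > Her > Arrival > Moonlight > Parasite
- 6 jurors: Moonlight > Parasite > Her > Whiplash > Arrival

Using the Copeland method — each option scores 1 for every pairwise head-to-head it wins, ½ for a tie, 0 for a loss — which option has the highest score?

Whiplash: beats Arrival and Moonlight; loses to Parasite and Her → score 2.
Arrival: beats Parasite; loses to Whiplash, Her, and Moonlight → score 1.
Parasite: beats Whiplash; loses to Arrival, Her, and Moonlight → score 1.
Her: beats Whiplash, Arrival, Parasite, and Moonlight → score 4.
Moonlight: beats Arrival and Parasite; loses to Whiplash and Her → score 2.
Her has the best pairwise record.

Her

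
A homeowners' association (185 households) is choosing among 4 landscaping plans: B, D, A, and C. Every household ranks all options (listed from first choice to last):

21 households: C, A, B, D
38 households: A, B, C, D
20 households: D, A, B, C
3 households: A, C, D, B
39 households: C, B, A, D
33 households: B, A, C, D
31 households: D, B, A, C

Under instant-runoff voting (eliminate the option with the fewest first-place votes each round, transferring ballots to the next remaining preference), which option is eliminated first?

Round 1: B 33, D 51, A 41, C 60. Eliminate B.

B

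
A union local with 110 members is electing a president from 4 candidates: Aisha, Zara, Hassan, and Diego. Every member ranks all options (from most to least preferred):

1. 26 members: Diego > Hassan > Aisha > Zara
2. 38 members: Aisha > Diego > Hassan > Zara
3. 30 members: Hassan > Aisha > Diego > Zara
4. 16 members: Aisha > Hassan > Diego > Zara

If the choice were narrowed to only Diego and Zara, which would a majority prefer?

Voters preferring Diego to Zara: 110; preferring Zara to Diego: 0.
Diego wins the head-to-head.

Diego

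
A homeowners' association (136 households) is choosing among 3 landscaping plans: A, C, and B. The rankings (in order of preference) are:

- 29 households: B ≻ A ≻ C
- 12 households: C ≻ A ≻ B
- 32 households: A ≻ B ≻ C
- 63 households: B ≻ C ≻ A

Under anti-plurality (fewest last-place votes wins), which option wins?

B

Last-place votes: A 63, C 61, B 12.
B is ranked last by the fewest voters, so B wins.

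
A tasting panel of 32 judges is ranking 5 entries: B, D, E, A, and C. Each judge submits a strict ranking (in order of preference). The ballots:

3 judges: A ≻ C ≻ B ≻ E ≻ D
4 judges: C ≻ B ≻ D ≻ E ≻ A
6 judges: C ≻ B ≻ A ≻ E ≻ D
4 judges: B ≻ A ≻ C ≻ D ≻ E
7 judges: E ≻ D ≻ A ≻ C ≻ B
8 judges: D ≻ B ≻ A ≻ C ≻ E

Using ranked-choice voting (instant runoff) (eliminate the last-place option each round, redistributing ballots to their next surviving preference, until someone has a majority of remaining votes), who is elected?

Round 1: B 4, D 8, E 7, A 3, C 10. Eliminate A.
Round 2: B 4, D 8, E 7, C 13. Eliminate B.
Round 3: D 8, E 7, C 17. C has a majority.

C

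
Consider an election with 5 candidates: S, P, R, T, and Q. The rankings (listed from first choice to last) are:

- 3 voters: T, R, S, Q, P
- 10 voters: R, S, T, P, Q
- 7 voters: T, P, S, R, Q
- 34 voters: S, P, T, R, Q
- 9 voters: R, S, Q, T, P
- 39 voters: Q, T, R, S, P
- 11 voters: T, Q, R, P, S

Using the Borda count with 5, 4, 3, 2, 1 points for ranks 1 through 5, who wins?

T

S: 3·3 + 10·4 + 7·3 + 34·5 + 9·4 + 39·2 + 11·1 = 365
P: 3·1 + 10·2 + 7·4 + 34·4 + 9·1 + 39·1 + 11·2 = 257
R: 3·4 + 10·5 + 7·2 + 34·2 + 9·5 + 39·3 + 11·3 = 339
T: 3·5 + 10·3 + 7·5 + 34·3 + 9·2 + 39·4 + 11·5 = 411
Q: 3·2 + 10·1 + 7·1 + 34·1 + 9·3 + 39·5 + 11·4 = 323
T has the highest Borda score (411).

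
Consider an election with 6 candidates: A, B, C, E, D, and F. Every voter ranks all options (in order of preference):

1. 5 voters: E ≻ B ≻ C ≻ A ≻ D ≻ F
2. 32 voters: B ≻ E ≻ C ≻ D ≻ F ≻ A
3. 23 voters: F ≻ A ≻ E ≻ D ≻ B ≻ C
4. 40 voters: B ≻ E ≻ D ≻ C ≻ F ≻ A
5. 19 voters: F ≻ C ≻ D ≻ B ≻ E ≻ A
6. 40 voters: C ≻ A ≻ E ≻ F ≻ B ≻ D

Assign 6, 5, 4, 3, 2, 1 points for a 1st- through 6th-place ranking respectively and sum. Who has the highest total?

A: 5·3 + 32·1 + 23·5 + 40·1 + 19·1 + 40·5 = 421
B: 5·5 + 32·6 + 23·2 + 40·6 + 19·3 + 40·2 = 640
C: 5·4 + 32·4 + 23·1 + 40·3 + 19·5 + 40·6 = 626
E: 5·6 + 32·5 + 23·4 + 40·5 + 19·2 + 40·4 = 680
D: 5·2 + 32·3 + 23·3 + 40·4 + 19·4 + 40·1 = 451
F: 5·1 + 32·2 + 23·6 + 40·2 + 19·6 + 40·3 = 521
E has the highest Borda score (680).

E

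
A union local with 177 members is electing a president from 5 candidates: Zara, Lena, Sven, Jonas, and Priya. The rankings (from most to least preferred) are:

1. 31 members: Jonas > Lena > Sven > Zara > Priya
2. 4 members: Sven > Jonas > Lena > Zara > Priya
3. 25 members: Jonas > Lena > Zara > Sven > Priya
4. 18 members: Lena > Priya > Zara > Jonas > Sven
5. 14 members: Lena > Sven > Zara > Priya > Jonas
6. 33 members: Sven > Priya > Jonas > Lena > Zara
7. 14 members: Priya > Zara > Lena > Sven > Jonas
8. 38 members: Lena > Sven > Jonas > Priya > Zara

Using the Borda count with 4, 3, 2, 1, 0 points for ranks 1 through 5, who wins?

Zara: 31·1 + 4·1 + 25·2 + 18·2 + 14·2 + 33·0 + 14·3 + 38·0 = 191
Lena: 31·3 + 4·2 + 25·3 + 18·4 + 14·4 + 33·1 + 14·2 + 38·4 = 517
Sven: 31·2 + 4·4 + 25·1 + 18·0 + 14·3 + 33·4 + 14·1 + 38·3 = 405
Jonas: 31·4 + 4·3 + 25·4 + 18·1 + 14·0 + 33·2 + 14·0 + 38·2 = 396
Priya: 31·0 + 4·0 + 25·0 + 18·3 + 14·1 + 33·3 + 14·4 + 38·1 = 261
Lena has the highest Borda score (517).

Lena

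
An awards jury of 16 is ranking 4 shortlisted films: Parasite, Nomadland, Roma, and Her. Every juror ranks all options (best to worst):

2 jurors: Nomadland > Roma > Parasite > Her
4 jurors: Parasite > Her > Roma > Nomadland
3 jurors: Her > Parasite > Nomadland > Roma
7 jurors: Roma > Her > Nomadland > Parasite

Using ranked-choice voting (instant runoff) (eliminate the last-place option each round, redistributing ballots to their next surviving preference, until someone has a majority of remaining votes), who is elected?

Round 1: Parasite 4, Nomadland 2, Roma 7, Her 3. Eliminate Nomadland.
Round 2: Parasite 4, Roma 9, Her 3. Roma has a majority.

Roma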